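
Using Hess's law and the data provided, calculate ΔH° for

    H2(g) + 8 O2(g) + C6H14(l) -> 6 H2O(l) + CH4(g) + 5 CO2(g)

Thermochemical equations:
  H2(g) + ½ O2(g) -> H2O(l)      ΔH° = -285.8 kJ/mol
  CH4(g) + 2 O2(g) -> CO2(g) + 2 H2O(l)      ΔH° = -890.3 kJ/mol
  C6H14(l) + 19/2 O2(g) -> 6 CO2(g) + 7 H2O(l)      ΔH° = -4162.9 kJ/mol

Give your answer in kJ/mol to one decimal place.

equation 1 as written: -285.8 kJ/mol
equation 2 reversed: +890.3 kJ/mol
equation 3 as written: -4162.9 kJ/mol
Since enthalpy is a state function, ΔH° = (-285.8) + (+890.3) + (-4162.9) = -3558.4 kJ/mol

ΔH° = -3558.4 kJ/mol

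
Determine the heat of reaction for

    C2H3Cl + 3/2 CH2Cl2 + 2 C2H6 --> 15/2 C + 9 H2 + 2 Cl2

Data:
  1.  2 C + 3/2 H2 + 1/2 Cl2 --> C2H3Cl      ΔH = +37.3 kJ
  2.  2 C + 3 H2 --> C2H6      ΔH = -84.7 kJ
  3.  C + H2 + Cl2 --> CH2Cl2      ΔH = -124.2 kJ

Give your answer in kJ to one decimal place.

eq. 1 reversed: -37.3 kJ
eq. 2 reversed and × 2: (-2)·(-84.7) = +169.4 kJ
eq. 3 reversed and × 3/2: (-3/2)·(-124.2) = +186.3 kJ
By Hess's law, ΔH = (-1)·(+37.3) + (-2)·(-84.7) + (-3/2)·(-124.2) = 318.4 kJ

ΔH = 318.4 kJ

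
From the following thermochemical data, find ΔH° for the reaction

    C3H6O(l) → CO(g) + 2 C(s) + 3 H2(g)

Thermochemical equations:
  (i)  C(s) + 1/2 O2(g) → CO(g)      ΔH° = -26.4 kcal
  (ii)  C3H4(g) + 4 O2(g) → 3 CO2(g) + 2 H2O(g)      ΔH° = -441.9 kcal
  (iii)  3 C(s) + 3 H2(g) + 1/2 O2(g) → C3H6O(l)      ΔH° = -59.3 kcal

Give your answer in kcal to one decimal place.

ΔH° = 32.9 kcal

(i) as written: -26.4 kcal
(ii): not needed.
(iii) reversed: +59.3 kcal
Since enthalpy is a state function, ΔH° = (1)·(-26.4) + (-1)·(-59.3) = 32.9 kcal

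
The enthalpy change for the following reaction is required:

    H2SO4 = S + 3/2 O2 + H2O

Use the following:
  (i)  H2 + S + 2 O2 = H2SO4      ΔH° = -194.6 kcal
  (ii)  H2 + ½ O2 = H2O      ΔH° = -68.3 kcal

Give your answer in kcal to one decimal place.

ΔH° = 126.3 kcal

(i) reversed: +194.6 kcal
(ii) as written: -68.3 kcal
ΔH° = (-1)·(-194.6) + (1)·(-68.3) = 126.3 kcal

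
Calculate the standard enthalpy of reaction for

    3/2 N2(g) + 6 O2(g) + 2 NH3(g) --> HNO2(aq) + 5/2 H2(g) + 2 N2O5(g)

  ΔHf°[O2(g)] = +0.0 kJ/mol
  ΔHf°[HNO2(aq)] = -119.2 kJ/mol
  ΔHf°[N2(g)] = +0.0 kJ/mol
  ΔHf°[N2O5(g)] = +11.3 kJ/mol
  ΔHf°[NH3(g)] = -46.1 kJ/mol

ΔH°rxn = Σ nΔHf°(products) − Σ nΔHf°(reactants).
Products: 1·(-119.2) + 5/2·(+0.0) + 2·(+11.3) = -96.6
Reactants: 3/2·(+0.0) + 6·(+0.0) + 2·(-46.1) = -92.2
ΔH_rxn = (-96.6) − (-92.2) = -4.4 kJ/mol

ΔH_rxn = -4.4 kJ/mol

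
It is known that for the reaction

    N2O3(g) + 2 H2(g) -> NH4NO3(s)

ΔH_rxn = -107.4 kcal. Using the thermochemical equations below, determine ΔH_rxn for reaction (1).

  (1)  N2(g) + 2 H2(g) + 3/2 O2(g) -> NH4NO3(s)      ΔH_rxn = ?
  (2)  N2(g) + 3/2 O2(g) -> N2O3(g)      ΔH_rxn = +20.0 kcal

ΔH_rxn = -87.4 kcal

(1) as written: contributes x
(2) reversed: -20.0 kcal
-107.4 = (-20.0) + x
x = (-107.4 − (-20.0)) / (1) = -87.4 kcal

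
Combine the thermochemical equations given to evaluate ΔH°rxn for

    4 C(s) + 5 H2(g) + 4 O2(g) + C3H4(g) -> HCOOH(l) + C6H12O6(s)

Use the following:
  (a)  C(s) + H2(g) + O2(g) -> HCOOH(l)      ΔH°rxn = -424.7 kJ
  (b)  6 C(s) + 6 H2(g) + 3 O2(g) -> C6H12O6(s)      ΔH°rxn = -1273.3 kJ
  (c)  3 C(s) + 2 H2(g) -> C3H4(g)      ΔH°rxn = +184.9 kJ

ΔH°rxn = -1882.9 kJ

(a) as written (HCOOH(l) already on the product side): -424.7 kJ
(b) as written (C6H12O6(s) already on the product side): -1273.3 kJ
(c) reversed (reverse to put C3H4(g) on the reactant side): -184.9 kJ
ΔH°rxn = (1)·(-424.7) + (1)·(-1273.3) + (-1)·(+184.9) = -1882.9 kJ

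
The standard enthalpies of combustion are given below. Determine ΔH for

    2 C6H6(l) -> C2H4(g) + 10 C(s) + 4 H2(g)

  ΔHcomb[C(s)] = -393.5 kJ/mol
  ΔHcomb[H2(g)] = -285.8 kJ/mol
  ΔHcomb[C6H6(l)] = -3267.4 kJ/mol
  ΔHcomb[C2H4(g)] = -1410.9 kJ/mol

Using ΔH = Σ nΔHc°(reactants) − Σ nΔHc°(products):
= [2·(-3267.4)] − [1·(-1410.9) + 10·(-393.5) + 4·(-285.8)]
= -45.7 kJ/mol

ΔH = -45.7 kJ/mol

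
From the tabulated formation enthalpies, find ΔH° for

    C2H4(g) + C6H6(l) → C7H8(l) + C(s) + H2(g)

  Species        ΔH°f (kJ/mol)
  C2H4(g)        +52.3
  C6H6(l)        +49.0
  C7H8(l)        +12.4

ΔH° = -88.9 kJ/mol

ΔH°rxn = Σ nΔHf°(products) − Σ nΔHf°(reactants).
Products: 1·(+12.4) + 1·(+0.0) + 1·(+0.0) = +12.4
Reactants: 1·(+52.3) + 1·(+49.0) = +101.3
ΔH° = (+12.4) − (+101.3) = -88.9 kJ/mol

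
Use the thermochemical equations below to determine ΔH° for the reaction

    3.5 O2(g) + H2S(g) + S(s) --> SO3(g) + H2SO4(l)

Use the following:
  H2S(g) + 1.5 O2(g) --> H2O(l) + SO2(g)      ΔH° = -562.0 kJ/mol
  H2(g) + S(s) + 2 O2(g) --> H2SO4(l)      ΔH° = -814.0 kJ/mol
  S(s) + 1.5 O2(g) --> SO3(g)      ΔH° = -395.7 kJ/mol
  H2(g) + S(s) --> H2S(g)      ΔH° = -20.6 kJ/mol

ΔH° = -1189.1 kJ/mol

equation 1: not needed.
equation 2 as written: -814.0 kJ/mol
equation 3 as written: -395.7 kJ/mol
equation 4 reversed: +20.6 kJ/mol
ΔH° = (1)·(-814.0) + (1)·(-395.7) + (-1)·(-20.6) = -1189.1 kJ/mol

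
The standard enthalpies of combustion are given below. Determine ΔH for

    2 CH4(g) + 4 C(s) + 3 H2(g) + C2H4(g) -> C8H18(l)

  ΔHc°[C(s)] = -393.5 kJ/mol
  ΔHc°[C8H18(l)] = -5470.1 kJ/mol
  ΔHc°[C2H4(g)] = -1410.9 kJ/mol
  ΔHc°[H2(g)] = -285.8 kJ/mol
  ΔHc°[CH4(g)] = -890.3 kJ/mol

ΔH = -152.8 kJ/mol

With combustion enthalpies, reactants minus products:
= [2·(-890.3) + 4·(-393.5) + 3·(-285.8) + 1·(-1410.9)] − [1·(-5470.1)]
= -152.8 kJ/mol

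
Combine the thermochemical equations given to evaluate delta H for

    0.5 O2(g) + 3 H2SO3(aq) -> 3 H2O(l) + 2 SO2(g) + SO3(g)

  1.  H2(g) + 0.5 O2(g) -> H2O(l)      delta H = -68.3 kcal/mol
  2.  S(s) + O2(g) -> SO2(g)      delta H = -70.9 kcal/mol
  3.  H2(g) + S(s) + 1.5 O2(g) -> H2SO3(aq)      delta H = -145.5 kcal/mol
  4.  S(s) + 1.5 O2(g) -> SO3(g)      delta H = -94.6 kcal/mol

delta H = -4.8 kcal/mol

eq. 1 × 3 (scale by 3 for the 3 H2O(l)): (3)·(-68.3) = -204.9 kcal/mol
eq. 2 × 2 (×2 to match 2 SO2(g) in the target): (2)·(-70.9) = -141.8 kcal/mol
eq. 3 reversed and × 3 (reverse to put H2SO3(aq) on the reactant side; ×3 to match 3 H2SO3(aq) in the target): (-3)·(-145.5) = +436.5 kcal/mol
eq. 4 as written (SO3(g) already on the product side): -94.6 kcal/mol
By Hess's law, delta H = (-204.9) + (-141.8) + (+436.5) + (-94.6) = -4.8 kcal/mol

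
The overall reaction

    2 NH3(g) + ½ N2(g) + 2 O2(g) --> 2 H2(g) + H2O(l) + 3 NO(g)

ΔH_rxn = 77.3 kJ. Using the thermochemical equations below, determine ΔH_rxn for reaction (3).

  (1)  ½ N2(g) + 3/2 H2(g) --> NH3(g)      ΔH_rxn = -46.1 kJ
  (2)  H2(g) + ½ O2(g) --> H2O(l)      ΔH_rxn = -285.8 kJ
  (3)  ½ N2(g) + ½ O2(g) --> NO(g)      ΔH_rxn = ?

ΔH_rxn = 90.3 kJ

(1) reversed and × 2: (-2)·(-46.1) = +92.2 kJ
(2) as written: -285.8 kJ
(3) × 3: contributes 3·x
+77.3 = (+92.2) + (-285.8) + 3·x
x = (+77.3 − (-193.6)) / (3) = 90.3 kJ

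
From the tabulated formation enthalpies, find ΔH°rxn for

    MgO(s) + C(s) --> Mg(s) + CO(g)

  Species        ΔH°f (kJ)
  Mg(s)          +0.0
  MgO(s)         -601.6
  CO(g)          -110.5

ΔH°rxn = Σ nΔHf°(products) − Σ nΔHf°(reactants).
Products: 1·(+0.0) + 1·(-110.5) = -110.5
Reactants: 1·(-601.6) + 1·(+0.0) = -601.6
ΔH°rxn = (-110.5) − (-601.6) = 491.1 kJ

ΔH°rxn = 491.1 kJ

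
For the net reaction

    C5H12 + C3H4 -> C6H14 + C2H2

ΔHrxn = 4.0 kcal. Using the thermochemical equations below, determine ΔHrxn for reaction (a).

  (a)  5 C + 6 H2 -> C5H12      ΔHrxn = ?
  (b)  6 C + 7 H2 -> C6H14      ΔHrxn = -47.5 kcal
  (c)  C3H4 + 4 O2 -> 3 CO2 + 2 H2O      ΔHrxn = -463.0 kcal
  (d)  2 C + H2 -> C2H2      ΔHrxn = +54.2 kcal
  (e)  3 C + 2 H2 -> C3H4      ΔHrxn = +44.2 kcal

(a) reversed (C5H12 must end up as a reactant): contributes −x
(b) as written (C6H14 already on the product side): -47.5 kcal
(c): not needed (O2 appears nowhere else).
(d) as written (C2H2 already on the product side): +54.2 kcal
(e) reversed: -44.2 kcal
+4.0 = (-47.5) + (+54.2) + (-44.2) − x
x = (+4.0 − (-37.5)) / (-1) = -41.5 kcal

ΔHrxn = -41.5 kcal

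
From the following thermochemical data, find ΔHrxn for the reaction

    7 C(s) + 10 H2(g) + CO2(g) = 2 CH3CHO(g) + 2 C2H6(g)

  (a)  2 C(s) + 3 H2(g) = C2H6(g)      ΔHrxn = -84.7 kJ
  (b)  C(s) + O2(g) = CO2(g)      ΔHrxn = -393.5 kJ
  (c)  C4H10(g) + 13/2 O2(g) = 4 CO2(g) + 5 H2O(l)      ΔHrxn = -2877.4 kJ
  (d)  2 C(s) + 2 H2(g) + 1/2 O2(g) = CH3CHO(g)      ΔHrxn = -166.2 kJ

(a) × 2: (2)·(-84.7) = -169.4 kJ
(b) reversed: +393.5 kJ
(c): not needed.
(d) × 2: (2)·(-166.2) = -332.4 kJ
By Hess's law, ΔHrxn = (-169.4) + (+393.5) + (-332.4) = -108.3 kJ

ΔHrxn = -108.3 kJ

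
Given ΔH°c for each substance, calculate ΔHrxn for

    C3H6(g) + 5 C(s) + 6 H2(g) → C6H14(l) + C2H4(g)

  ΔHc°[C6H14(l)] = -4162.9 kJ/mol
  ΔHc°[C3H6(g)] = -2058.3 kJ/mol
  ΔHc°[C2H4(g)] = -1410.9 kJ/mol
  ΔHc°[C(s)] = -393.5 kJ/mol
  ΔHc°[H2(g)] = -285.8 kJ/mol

ΔHrxn = -166.8 kJ/mol

With combustion enthalpies, reactants minus products:
= [1·(-2058.3) + 5·(-393.5) + 6·(-285.8)] − [1·(-4162.9) + 1·(-1410.9)]
= -166.8 kJ/mol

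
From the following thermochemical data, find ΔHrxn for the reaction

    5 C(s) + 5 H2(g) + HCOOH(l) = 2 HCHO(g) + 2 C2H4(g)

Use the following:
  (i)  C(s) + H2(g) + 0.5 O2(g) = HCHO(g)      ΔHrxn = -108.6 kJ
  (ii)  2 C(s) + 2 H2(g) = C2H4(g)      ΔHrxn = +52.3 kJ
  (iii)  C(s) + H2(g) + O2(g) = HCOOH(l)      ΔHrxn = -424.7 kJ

ΔHrxn = 312.1 kJ

(i) × 2 (×2 to match 2 HCHO(g) in the target): (2)·(-108.6) = -217.2 kJ
(ii) × 2 (scale by 2 for the 2 C2H4(g)): (2)·(+52.3) = +104.6 kJ
(iii) reversed (HCOOH(l) must end up as a reactant): +424.7 kJ
By Hess's law, ΔHrxn = (2)·(-108.6) + (2)·(+52.3) + (-1)·(-424.7) = 312.1 kJ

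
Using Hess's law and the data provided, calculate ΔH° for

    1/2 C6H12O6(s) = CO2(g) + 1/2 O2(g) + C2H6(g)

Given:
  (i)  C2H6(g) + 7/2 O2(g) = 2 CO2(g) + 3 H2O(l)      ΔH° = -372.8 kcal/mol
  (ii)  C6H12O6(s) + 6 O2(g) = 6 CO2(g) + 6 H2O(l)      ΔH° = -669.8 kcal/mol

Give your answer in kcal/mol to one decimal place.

ΔH° = 37.9 kcal/mol

(i) reversed: +372.8 kcal/mol
(ii) × 1/2: (1/2)·(-669.8) = -334.9 kcal/mol
By Hess's law, ΔH° = (+372.8) + (-334.9) = 37.9 kcal/mol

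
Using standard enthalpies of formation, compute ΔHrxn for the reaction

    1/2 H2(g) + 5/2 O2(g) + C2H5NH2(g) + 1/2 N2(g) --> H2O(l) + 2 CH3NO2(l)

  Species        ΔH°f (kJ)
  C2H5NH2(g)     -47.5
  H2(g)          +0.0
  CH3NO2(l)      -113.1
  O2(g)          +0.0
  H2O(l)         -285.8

ΔHrxn = -464.5 kJ

ΔH°rxn = Σ nΔHf°(products) − Σ nΔHf°(reactants).
Products: 1·(-285.8) + 2·(-113.1) = -512.0
Reactants: 1/2·(+0.0) + 5/2·(+0.0) + 1·(-47.5) + 1/2·(+0.0) = -47.5
ΔHrxn = (-512.0) − (-47.5) = -464.5 kJ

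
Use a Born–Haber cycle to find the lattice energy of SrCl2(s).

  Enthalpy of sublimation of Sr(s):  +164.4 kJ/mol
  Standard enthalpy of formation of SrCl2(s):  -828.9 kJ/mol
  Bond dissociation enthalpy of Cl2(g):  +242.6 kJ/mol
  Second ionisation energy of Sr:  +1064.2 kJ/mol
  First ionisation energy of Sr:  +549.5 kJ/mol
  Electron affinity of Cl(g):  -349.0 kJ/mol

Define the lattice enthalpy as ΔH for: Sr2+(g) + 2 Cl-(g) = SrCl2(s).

U = -2151.6 kJ/mol

ΔHf° = 1·ΔHsub + 1·(ΣIE) + 1·D(Cl2) + 2·EA + U
-828.9 = 1·(+164.4) + 1·(+1613.7) + 1·(+242.6) + 2·(-349.0) + U
U = -828.9 − (+1322.7) = -2151.6 kJ/mol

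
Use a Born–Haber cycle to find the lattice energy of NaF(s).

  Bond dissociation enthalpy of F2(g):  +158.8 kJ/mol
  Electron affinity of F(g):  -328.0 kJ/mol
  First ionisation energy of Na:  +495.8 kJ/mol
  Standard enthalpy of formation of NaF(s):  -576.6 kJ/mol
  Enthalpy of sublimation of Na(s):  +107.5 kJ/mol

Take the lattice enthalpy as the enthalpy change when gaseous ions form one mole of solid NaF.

U = -931.3 kJ/mol

ΔHf° = 1·ΔHsub + 1·(ΣIE) + 1/2·D(F2) + 1·EA + U
-576.6 = 1·(+107.5) + 1·(+495.8) + 1/2·(+158.8) + 1·(-328.0) + U
U = -576.6 − (+354.7) = -931.3 kJ/mol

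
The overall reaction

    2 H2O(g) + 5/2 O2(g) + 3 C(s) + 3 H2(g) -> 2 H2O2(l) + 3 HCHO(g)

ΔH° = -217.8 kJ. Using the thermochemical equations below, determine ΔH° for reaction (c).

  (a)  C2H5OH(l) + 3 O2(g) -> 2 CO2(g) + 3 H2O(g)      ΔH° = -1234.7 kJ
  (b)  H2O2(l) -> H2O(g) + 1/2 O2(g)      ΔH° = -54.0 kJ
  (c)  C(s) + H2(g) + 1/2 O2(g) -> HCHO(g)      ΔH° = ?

(a): not needed.
(b) reversed and × 2: (-2)·(-54.0) = +108.0 kJ
(c) × 3: contributes 3·x
-217.8 = (+108.0) + 3·x
x = (-217.8 − (+108.0)) / (3) = -108.6 kJ

ΔH° = -108.6 kJ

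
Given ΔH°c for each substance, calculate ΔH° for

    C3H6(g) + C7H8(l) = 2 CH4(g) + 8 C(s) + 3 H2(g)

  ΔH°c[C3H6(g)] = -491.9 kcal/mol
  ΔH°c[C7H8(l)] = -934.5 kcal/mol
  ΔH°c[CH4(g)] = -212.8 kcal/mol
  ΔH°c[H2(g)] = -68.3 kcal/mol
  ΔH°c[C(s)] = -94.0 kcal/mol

Using ΔH = Σ nΔHc°(reactants) − Σ nΔHc°(products):
= [1·(-491.9) + 1·(-934.5)] − [2·(-212.8) + 8·(-94.0) + 3·(-68.3)]
= -43.9 kcal/mol

ΔH° = -43.9 kcal/mol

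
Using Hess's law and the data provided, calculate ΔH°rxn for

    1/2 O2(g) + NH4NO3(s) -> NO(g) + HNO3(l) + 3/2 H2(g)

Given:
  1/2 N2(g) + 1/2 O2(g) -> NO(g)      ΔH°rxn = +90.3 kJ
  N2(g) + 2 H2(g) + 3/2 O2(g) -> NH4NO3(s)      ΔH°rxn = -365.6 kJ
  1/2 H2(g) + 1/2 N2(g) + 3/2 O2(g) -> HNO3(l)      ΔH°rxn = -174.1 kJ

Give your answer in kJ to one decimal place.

equation 1 as written (NO(g) already on the product side): +90.3 kJ
equation 2 reversed (reverse to put NH4NO3(s) on the reactant side): +365.6 kJ
equation 3 as written (HNO3(l) already on the product side): -174.1 kJ
Since enthalpy is a state function, ΔH°rxn = (1)·(+90.3) + (-1)·(-365.6) + (1)·(-174.1) = 281.8 kJ

ΔH°rxn = 281.8 kJ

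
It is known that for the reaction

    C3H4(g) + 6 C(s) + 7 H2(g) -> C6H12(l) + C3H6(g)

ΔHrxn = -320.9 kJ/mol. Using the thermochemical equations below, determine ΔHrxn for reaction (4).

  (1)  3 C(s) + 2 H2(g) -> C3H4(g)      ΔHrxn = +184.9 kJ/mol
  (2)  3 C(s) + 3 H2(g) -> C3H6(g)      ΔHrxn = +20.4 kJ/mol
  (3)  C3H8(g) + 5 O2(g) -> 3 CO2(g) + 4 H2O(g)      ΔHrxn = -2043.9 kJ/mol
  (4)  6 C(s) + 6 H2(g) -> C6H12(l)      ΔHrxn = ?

(1) reversed: -184.9 kJ/mol
(2) as written: +20.4 kJ/mol
(3): not needed.
(4) as written: contributes x
-320.9 = (-184.9) + (+20.4) + x
x = (-320.9 − (-164.5)) / (1) = -156.4 kJ/mol

ΔHrxn = -156.4 kJ/mol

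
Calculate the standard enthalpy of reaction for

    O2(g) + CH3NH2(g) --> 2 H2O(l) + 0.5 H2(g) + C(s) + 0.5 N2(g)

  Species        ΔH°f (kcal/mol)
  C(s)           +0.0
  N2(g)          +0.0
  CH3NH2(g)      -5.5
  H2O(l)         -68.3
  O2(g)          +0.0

ΔH°rxn = Σ nΔHf°(products) − Σ nΔHf°(reactants).
Products: 2·(-68.3) + 1/2·(+0.0) + 1·(+0.0) + 1/2·(+0.0) = -136.6
Reactants: 1·(+0.0) + 1·(-5.5) = -5.5
ΔH_rxn = (-136.6) − (-5.5) = -131.1 kcal/mol

ΔH_rxn = -131.1 kcal/mol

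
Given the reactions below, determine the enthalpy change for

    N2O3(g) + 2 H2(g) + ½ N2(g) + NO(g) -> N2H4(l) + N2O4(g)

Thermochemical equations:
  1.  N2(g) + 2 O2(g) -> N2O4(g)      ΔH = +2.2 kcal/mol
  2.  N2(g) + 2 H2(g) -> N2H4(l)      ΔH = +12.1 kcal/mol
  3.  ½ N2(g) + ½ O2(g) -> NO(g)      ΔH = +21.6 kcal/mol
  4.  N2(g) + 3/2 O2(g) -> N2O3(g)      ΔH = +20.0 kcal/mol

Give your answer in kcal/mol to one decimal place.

ΔH = -27.3 kcal/mol

eq. 1 as written (N2O4(g) already on the product side): +2.2 kcal/mol
eq. 2 as written (N2H4(l) already on the product side): +12.1 kcal/mol
eq. 3 reversed (reverse to put NO(g) on the reactant side): -21.6 kcal/mol
eq. 4 reversed (N2O3(g) must end up as a reactant): -20.0 kcal/mol
By Hess's law, ΔH = (+2.2) + (+12.1) + (-21.6) + (-20.0) = -27.3 kcal/mol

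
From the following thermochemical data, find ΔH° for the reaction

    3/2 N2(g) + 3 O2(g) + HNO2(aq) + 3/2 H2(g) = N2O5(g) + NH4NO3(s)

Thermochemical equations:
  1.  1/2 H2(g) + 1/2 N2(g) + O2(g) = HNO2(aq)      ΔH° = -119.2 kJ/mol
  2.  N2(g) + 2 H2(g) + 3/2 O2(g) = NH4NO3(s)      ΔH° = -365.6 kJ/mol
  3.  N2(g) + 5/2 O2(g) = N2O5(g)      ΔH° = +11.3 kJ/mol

ΔH° = -235.1 kJ/mol

eq. 1 reversed: +119.2 kJ/mol
eq. 2 as written: -365.6 kJ/mol
eq. 3 as written: +11.3 kJ/mol
ΔH° = (+119.2) + (-365.6) + (+11.3) = -235.1 kJ/mol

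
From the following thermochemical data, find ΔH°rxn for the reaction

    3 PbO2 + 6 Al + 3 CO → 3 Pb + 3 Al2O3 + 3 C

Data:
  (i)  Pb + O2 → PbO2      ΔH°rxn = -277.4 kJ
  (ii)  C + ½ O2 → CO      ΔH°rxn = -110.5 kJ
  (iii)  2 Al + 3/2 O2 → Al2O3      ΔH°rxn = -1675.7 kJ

(i) reversed and × 3: (-3)·(-277.4) = +832.2 kJ
(ii) reversed and × 3: (-3)·(-110.5) = +331.5 kJ
(iii) × 3: (3)·(-1675.7) = -5027.1 kJ
Summing the manipulated equations, ΔH°rxn = (+832.2) + (+331.5) + (-5027.1) = -3863.4 kJ

ΔH°rxn = -3863.4 kJ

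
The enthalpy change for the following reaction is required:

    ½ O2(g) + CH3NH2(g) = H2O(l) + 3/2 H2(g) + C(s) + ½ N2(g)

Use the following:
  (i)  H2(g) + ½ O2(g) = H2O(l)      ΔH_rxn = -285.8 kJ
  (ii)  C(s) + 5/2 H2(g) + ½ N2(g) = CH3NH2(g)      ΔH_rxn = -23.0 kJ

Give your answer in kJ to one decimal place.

(i) as written (H2O(l) already on the product side): -285.8 kJ
(ii) reversed (CH3NH2(g) must end up as a reactant): +23.0 kJ
Summing the manipulated equations, ΔH_rxn = (1)·(-285.8) + (-1)·(-23.0) = -262.8 kJ

ΔH_rxn = -262.8 kJ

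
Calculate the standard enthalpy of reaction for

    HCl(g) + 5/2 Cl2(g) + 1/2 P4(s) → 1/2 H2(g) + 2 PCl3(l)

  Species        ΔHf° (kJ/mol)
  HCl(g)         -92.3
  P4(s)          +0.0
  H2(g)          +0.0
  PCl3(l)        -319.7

ΔH°rxn = -547.1 kJ/mol

ΔH°rxn = Σ nΔHf°(products) − Σ nΔHf°(reactants).
Products: 1/2·(+0.0) + 2·(-319.7) = -639.4
Reactants: 1·(-92.3) + 5/2·(+0.0) + 1/2·(+0.0) = -92.3
ΔH°rxn = (-639.4) − (-92.3) = -547.1 kJ/mol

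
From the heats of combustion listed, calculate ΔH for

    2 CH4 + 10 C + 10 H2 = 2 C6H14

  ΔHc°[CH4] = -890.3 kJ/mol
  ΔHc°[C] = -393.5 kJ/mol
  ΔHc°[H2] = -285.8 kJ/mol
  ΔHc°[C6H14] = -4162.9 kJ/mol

ΔH = -247.8 kJ/mol

With combustion enthalpies, reactants minus products:
= [2·(-890.3) + 10·(-393.5) + 10·(-285.8)] − [2·(-4162.9)]
= -247.8 kJ/mol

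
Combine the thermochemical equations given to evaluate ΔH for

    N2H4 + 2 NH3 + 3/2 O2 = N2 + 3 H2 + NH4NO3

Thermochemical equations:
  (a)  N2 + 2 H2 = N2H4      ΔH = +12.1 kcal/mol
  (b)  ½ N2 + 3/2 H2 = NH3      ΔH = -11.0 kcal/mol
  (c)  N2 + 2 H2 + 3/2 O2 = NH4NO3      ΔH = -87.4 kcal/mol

ΔH = -77.5 kcal/mol

(a) reversed: -12.1 kcal/mol
(b) reversed and × 2: (-2)·(-11.0) = +22.0 kcal/mol
(c) as written: -87.4 kcal/mol
ΔH = (-1)·(+12.1) + (-2)·(-11.0) + (1)·(-87.4) = -77.5 kcal/mol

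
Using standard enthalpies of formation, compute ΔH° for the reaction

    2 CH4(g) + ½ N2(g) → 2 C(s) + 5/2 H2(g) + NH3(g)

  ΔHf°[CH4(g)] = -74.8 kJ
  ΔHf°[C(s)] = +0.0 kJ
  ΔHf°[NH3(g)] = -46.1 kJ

ΔH° = 103.5 kJ

Products: 2·(+0.0) + 5/2·(+0.0) + 1·(-46.1) = -46.1
Reactants: 2·(-74.8) + 1/2·(+0.0) = -149.6
ΔH° = (-46.1) − (-149.6) = 103.5 kJ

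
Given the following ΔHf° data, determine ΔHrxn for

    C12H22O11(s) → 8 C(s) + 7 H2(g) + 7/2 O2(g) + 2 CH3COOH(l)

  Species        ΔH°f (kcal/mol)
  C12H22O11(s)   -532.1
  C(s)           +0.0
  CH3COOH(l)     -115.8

ΔHrxn = 300.5 kcal/mol

Products: 8·(+0.0) + 7·(+0.0) + 7/2·(+0.0) + 2·(-115.8) = -231.6
Reactants: 1·(-532.1) = -532.1
ΔHrxn = (-231.6) − (-532.1) = 300.5 kcal/mol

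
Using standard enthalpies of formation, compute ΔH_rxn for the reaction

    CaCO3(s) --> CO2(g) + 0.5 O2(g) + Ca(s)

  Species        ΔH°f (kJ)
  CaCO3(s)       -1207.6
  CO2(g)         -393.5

ΔH°rxn = Σ nΔHf°(products) − Σ nΔHf°(reactants).
Products: 1·(-393.5) + 1/2·(+0.0) + 1·(+0.0) = -393.5
Reactants: 1·(-1207.6) = -1207.6
ΔH_rxn = (-393.5) − (-1207.6) = 814.1 kJ

ΔH_rxn = 814.1 kJ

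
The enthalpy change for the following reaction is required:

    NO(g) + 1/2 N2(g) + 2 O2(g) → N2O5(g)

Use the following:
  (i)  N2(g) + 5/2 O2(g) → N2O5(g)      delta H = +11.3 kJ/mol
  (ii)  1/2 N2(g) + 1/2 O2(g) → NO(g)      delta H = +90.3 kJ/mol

(i) as written (N2O5(g) already on the product side): +11.3 kJ/mol
(ii) reversed (reverse to put NO(g) on the reactant side): -90.3 kJ/mol
delta H = (1)·(+11.3) + (-1)·(+90.3) = -79.0 kJ/mol

delta H = -79.0 kJ/mol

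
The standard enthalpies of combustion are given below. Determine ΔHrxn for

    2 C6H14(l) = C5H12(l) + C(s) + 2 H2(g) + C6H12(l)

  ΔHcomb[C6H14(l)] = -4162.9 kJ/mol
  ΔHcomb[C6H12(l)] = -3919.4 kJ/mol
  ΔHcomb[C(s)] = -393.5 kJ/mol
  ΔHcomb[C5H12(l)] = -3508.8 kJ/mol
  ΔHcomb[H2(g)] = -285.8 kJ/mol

ΔHrxn = 67.5 kJ/mol

Using ΔH = Σ nΔHc°(reactants) − Σ nΔHc°(products):
= [2·(-4162.9)] − [1·(-3508.8) + 1·(-393.5) + 2·(-285.8) + 1·(-3919.4)]
= 67.5 kJ/mol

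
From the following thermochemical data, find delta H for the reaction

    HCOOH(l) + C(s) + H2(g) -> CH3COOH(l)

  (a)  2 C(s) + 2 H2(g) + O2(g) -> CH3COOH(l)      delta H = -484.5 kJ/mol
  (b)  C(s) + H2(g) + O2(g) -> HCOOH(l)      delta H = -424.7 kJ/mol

delta H = -59.8 kJ/mol

(a) as written: -484.5 kJ/mol
(b) reversed: +424.7 kJ/mol
By Hess's law, delta H = (-484.5) + (+424.7) = -59.8 kJ/mol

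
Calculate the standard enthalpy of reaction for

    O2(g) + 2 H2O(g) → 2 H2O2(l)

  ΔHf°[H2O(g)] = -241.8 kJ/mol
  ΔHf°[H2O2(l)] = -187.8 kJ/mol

ΔHrxn = 108.0 kJ/mol

Products: 2·(-187.8) = -375.6
Reactants: 1·(+0.0) + 2·(-241.8) = -483.6
ΔHrxn = (-375.6) − (-483.6) = 108.0 kJ/mol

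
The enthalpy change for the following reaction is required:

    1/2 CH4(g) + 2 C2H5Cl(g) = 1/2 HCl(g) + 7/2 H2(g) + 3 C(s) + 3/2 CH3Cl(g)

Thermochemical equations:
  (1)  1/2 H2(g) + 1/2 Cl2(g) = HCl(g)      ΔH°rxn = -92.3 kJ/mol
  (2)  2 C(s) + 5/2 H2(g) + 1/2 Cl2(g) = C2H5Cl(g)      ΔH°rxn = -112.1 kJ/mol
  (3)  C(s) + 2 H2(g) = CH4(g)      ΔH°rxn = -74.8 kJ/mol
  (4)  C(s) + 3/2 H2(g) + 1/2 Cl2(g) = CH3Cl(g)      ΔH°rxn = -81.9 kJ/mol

(1) × 1/2: (1/2)·(-92.3) = -46.15 kJ/mol
(2) reversed and × 2: (-2)·(-112.1) = +224.2 kJ/mol
(3) reversed and × 1/2: (-1/2)·(-74.8) = +37.4 kJ/mol
(4) × 3/2: (3/2)·(-81.9) = -122.85 kJ/mol
Since enthalpy is a state function, ΔH°rxn = (-46.15) + (+224.2) + (+37.4) + (-122.85) = 92.6 kJ/mol

ΔH°rxn = 92.6 kJ/mol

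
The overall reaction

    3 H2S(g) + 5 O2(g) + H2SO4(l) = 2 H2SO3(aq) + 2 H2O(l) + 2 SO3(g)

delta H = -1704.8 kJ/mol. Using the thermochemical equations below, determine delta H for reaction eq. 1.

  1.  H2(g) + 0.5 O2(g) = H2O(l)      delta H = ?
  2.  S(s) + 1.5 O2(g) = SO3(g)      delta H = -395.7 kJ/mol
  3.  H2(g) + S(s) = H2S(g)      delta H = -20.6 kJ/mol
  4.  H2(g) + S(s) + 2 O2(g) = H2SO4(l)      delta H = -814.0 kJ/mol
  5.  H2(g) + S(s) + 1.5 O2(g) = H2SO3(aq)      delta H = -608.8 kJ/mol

eq. 1 × 2 (scale by 2 for the 2 H2O(l)): contributes 2·x
eq. 2 × 2 (×2 to match 2 SO3(g) in the target): (2)·(-395.7) = -791.4 kJ/mol
eq. 3 reversed and × 3 (reverse to put H2S(g) on the reactant side; ×3 to match 3 H2S(g) in the target): (-3)·(-20.6) = +61.8 kJ/mol
eq. 4 reversed (H2SO4(l) must end up as a reactant): +814.0 kJ/mol
eq. 5 × 2 (×2 to match 2 H2SO3(aq) in the target): (2)·(-608.8) = -1217.6 kJ/mol
-1704.8 = (-791.4) + (+61.8) + (+814.0) + (-1217.6) + 2·x
x = (-1704.8 − (-1133.2)) / (2) = -285.8 kJ/mol

delta H = -285.8 kJ/mol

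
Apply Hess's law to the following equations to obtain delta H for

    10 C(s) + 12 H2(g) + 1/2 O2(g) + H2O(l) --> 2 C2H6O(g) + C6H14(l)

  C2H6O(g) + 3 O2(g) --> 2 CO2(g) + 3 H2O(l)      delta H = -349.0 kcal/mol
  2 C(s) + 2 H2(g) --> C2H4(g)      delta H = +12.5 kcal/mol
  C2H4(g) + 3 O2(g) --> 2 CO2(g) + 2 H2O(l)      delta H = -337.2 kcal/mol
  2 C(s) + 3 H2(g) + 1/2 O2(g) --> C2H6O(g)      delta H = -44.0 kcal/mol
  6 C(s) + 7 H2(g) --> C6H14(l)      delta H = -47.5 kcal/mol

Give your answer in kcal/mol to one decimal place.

delta H = -67.2 kcal/mol

equation 1 reversed: +349.0 kcal/mol
equation 2 as written: +12.5 kcal/mol
equation 3 as written: -337.2 kcal/mol
equation 4 as written: -44.0 kcal/mol
equation 5 as written: -47.5 kcal/mol
delta H = (-1)·(-349.0) + (1)·(+12.5) + (1)·(-337.2) + (1)·(-44.0) + (1)·(-47.5) = -67.2 kcal/mol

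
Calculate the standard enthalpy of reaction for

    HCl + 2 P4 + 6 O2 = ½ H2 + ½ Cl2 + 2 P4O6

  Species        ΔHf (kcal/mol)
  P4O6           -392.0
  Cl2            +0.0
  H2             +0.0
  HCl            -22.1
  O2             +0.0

ΔH_rxn = -761.9 kcal/mol

ΔH°rxn = Σ nΔHf°(products) − Σ nΔHf°(reactants).
Products: 1/2·(+0.0) + 1/2·(+0.0) + 2·(-392.0) = -784.0
Reactants: 1·(-22.1) + 2·(+0.0) + 6·(+0.0) = -22.1
ΔH_rxn = (-784.0) − (-22.1) = -761.9 kcal/mol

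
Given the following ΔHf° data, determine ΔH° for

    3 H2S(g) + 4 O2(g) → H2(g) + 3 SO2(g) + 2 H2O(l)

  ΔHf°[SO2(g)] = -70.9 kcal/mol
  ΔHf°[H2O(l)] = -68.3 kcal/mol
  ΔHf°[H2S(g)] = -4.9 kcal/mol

ΔH° = -334.6 kcal/mol

Products: 1·(+0.0) + 3·(-70.9) + 2·(-68.3) = -349.3
Reactants: 3·(-4.9) + 4·(+0.0) = -14.7
ΔH° = (-349.3) − (-14.7) = -334.6 kcal/mol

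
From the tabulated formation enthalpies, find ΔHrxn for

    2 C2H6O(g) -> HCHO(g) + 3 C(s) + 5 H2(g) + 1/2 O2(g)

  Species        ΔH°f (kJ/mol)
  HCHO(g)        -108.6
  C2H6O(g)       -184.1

ΔH°rxn = Σ nΔHf°(products) − Σ nΔHf°(reactants).
Products: 1·(-108.6) + 3·(+0.0) + 5·(+0.0) + 1/2·(+0.0) = -108.6
Reactants: 2·(-184.1) = -368.2
ΔHrxn = (-108.6) − (-368.2) = 259.6 kJ/mol

ΔHrxn = 259.6 kJ/mol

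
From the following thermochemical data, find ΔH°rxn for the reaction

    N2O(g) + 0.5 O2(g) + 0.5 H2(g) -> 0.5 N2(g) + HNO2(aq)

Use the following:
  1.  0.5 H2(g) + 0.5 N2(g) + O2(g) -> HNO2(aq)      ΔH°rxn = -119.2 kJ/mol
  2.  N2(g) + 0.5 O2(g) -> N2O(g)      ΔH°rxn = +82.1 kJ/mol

eq. 1 as written: -119.2 kJ/mol
eq. 2 reversed: -82.1 kJ/mol
Combining the equations, ΔH°rxn = (1)·(-119.2) + (-1)·(+82.1) = -201.3 kJ/mol

ΔH°rxn = -201.3 kJ/mol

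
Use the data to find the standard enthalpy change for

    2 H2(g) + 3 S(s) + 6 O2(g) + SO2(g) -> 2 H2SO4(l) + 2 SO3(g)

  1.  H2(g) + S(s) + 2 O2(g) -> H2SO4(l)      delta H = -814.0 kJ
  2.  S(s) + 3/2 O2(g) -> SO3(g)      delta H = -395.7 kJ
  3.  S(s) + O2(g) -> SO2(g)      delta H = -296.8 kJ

eq. 1 × 2 (×2 to match 2 H2SO4(l) in the target): (2)·(-814.0) = -1628.0 kJ
eq. 2 × 2 (scale by 2 for the 2 SO3(g)): (2)·(-395.7) = -791.4 kJ
eq. 3 reversed (reverse to put SO2(g) on the reactant side): +296.8 kJ
Summing the manipulated equations, delta H = (2)·(-814.0) + (2)·(-395.7) + (-1)·(-296.8) = -2122.6 kJ

delta H = -2122.6 kJ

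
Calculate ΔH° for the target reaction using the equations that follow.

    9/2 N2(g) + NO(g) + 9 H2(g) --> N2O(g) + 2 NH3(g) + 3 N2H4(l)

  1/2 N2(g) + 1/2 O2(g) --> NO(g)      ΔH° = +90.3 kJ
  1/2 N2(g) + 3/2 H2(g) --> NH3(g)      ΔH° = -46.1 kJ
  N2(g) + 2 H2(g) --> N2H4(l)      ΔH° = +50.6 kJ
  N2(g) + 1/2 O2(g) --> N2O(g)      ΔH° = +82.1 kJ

ΔH° = 51.4 kJ

equation 1 reversed (NO(g) must end up as a reactant): -90.3 kJ
equation 2 × 2 (×2 to match 2 NH3(g) in the target): (2)·(-46.1) = -92.2 kJ
equation 3 × 3 (×3 to match 3 N2H4(l) in the target): (3)·(+50.6) = +151.8 kJ
equation 4 as written (N2O(g) already on the product side): +82.1 kJ
Since enthalpy is a state function, ΔH° = (-1)·(+90.3) + (2)·(-46.1) + (3)·(+50.6) + (1)·(+82.1) = 51.4 kJ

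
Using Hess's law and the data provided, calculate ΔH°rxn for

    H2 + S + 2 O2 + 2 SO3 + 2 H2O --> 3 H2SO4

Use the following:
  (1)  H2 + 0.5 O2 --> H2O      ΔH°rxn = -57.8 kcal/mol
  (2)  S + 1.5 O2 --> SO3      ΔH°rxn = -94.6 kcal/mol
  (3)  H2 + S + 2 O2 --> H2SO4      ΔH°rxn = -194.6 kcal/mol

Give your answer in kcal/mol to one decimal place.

ΔH°rxn = -279.0 kcal/mol

(1) reversed and × 2: (-2)·(-57.8) = +115.6 kcal/mol
(2) reversed and × 2: (-2)·(-94.6) = +189.2 kcal/mol
(3) × 3: (3)·(-194.6) = -583.8 kcal/mol
ΔH°rxn = (+115.6) + (+189.2) + (-583.8) = -279.0 kcal/mol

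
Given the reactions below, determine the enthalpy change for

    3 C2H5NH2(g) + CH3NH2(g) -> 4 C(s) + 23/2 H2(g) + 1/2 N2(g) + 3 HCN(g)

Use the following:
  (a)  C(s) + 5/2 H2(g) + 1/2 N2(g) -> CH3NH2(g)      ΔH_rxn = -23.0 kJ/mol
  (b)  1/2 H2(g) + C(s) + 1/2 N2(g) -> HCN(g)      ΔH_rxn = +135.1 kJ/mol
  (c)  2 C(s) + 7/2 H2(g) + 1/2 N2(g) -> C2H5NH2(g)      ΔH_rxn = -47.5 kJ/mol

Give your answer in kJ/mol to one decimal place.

(a) reversed (CH3NH2(g) must end up as a reactant): +23.0 kJ/mol
(b) × 3 (scale by 3 for the 3 HCN(g)): (3)·(+135.1) = +405.3 kJ/mol
(c) reversed and × 3 (reverse to put C2H5NH2(g) on the reactant side; scale by 3 for the 3 C2H5NH2(g)): (-3)·(-47.5) = +142.5 kJ/mol
ΔH_rxn = (+23.0) + (+405.3) + (+142.5) = 570.8 kJ/mol

ΔH_rxn = 570.8 kJ/mol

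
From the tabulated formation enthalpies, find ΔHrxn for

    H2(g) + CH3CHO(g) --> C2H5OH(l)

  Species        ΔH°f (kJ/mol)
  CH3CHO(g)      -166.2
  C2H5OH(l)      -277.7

ΔHrxn = -111.5 kJ/mol

Products: 1·(-277.7) = -277.7
Reactants: 1·(+0.0) + 1·(-166.2) = -166.2
ΔHrxn = (-277.7) − (-166.2) = -111.5 kJ/mol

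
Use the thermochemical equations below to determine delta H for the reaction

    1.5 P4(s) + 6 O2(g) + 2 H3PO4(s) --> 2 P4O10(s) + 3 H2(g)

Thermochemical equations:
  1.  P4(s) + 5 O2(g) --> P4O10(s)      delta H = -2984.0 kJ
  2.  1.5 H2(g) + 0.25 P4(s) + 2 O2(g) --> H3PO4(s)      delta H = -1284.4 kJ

eq. 1 × 2: (2)·(-2984.0) = -5968.0 kJ
eq. 2 reversed and × 2: (-2)·(-1284.4) = +2568.8 kJ
delta H = (2)·(-2984.0) + (-2)·(-1284.4) = -3399.2 kJ

delta H = -3399.2 kJ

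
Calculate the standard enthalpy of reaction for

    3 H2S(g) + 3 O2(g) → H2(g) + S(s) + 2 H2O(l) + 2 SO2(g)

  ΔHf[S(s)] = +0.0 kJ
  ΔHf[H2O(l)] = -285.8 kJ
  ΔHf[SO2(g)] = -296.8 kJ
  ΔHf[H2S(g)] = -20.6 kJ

ΔH°rxn = -1103.4 kJ

Products: 1·(+0.0) + 1·(+0.0) + 2·(-285.8) + 2·(-296.8) = -1165.2
Reactants: 3·(-20.6) + 3·(+0.0) = -61.8
ΔH°rxn = (-1165.2) − (-61.8) = -1103.4 kJ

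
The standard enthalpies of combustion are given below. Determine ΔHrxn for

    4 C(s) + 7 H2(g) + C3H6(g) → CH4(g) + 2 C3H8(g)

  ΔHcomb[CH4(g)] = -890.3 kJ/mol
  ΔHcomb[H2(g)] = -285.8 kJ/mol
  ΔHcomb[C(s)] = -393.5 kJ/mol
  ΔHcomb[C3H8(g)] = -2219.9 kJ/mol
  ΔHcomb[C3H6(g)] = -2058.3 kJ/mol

Using ΔH = Σ nΔHc°(reactants) − Σ nΔHc°(products):
= [4·(-393.5) + 7·(-285.8) + 1·(-2058.3)] − [1·(-890.3) + 2·(-2219.9)]
= -302.8 kJ/mol

ΔHrxn = -302.8 kJ/mol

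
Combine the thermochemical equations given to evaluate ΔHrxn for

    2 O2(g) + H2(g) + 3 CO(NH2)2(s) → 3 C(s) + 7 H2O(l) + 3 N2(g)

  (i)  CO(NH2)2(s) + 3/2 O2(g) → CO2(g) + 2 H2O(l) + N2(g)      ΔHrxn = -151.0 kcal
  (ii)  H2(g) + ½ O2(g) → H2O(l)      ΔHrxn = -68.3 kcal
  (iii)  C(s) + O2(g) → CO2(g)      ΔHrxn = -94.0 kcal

(i) × 3 (×3 to match 3 CO(NH2)2(s) in the target): (3)·(-151.0) = -453.0 kcal
(ii) as written (H2(g) already on the reactant side): -68.3 kcal
(iii) reversed and × 3 (C(s) must end up as a product; scale by 3 for the 3 C(s)): (-3)·(-94.0) = +282.0 kcal
Combining the equations, ΔHrxn = (3)·(-151.0) + (1)·(-68.3) + (-3)·(-94.0) = -239.3 kcal

ΔHrxn = -239.3 kcal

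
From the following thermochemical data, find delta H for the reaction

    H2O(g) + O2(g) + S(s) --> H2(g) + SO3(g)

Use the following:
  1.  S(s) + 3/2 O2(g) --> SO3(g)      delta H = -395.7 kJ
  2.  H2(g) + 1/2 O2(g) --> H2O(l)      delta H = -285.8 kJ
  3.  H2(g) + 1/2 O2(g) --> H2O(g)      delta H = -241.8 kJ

eq. 1 as written: -395.7 kJ
eq. 2: not needed.
eq. 3 reversed: +241.8 kJ
Combining the equations, delta H = (-395.7) + (+241.8) = -153.9 kJ

delta H = -153.9 kJ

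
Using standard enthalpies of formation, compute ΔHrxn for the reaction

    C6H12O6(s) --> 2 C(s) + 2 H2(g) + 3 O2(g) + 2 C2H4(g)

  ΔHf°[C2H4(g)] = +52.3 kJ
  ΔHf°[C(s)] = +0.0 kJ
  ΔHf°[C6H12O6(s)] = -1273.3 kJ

ΔHrxn = 1377.9 kJ

Products: 2·(+0.0) + 2·(+0.0) + 3·(+0.0) + 2·(+52.3) = +104.6
Reactants: 1·(-1273.3) = -1273.3
ΔHrxn = (+104.6) − (-1273.3) = 1377.9 kJ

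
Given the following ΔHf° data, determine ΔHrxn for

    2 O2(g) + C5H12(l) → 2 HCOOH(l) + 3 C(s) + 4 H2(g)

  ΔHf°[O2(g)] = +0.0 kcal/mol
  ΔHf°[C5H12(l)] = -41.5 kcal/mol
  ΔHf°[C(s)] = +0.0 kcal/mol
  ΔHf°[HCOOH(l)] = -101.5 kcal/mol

Products: 2·(-101.5) + 3·(+0.0) + 4·(+0.0) = -203.0
Reactants: 2·(+0.0) + 1·(-41.5) = -41.5
ΔHrxn = (-203.0) − (-41.5) = -161.5 kcal/mol

ΔHrxn = -161.5 kcal/mol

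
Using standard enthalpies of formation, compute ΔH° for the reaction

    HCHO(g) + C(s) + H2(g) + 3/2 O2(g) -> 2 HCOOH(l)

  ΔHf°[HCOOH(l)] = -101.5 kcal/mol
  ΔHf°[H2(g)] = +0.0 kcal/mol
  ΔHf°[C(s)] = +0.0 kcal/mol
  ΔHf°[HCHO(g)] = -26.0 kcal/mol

ΔH° = -177.0 kcal/mol

ΔH°rxn = Σ nΔHf°(products) − Σ nΔHf°(reactants).
Products: 2·(-101.5) = -203.0
Reactants: 1·(-26.0) + 1·(+0.0) + 1·(+0.0) + 3/2·(+0.0) = -26.0
ΔH° = (-203.0) − (-26.0) = -177.0 kcal/mol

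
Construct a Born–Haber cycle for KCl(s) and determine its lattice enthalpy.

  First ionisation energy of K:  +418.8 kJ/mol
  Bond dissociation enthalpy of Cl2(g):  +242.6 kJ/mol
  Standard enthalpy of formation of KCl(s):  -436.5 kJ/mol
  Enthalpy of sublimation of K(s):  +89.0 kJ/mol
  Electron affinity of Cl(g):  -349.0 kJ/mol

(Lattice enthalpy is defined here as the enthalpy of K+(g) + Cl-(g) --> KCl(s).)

U = -716.6 kJ/mol

ΔHf° = 1·ΔHsub + 1·(ΣIE) + 1/2·D(Cl2) + 1·EA + U
-436.5 = 1·(+89.0) + 1·(+418.8) + 1/2·(+242.6) + 1·(-349.0) + U
U = -436.5 − (+280.1) = -716.6 kJ/mol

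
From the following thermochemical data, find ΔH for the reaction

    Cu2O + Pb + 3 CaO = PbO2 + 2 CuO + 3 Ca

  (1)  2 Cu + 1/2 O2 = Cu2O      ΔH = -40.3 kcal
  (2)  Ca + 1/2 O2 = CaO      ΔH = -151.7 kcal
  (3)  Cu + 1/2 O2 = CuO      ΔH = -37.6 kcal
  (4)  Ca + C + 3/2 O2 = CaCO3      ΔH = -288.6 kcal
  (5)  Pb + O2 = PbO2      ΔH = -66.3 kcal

ΔH = 353.9 kcal

(1) reversed: +40.3 kcal
(2) reversed and × 3: (-3)·(-151.7) = +455.1 kcal
(3) × 2: (2)·(-37.6) = -75.2 kcal
(4): not needed.
(5) as written: -66.3 kcal
ΔH = (-1)·(-40.3) + (-3)·(-151.7) + (2)·(-37.6) + (1)·(-66.3) = 353.9 kcal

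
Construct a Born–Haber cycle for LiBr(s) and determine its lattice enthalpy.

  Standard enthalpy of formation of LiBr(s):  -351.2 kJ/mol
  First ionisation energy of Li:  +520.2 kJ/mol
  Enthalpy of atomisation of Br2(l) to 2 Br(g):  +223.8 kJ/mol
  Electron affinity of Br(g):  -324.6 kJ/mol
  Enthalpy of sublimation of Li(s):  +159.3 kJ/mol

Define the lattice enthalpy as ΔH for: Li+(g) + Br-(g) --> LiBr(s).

U = -818.0 kJ/mol

ΔHf° = 1·ΔHsub + 1·(ΣIE) + 1/2·D(Br2) + 1·EA + U
-351.2 = 1·(+159.3) + 1·(+520.2) + 1/2·(+223.8) + 1·(-324.6) + U
U = -351.2 − (+466.8) = -818.0 kJ/mol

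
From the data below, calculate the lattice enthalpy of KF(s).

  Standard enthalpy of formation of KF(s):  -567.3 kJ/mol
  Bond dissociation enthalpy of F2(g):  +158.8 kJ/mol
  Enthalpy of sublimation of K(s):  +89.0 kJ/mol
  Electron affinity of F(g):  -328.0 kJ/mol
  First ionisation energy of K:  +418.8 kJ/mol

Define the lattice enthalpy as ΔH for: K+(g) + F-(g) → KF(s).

ΔHf° = 1·ΔHsub + 1·(ΣIE) + 1/2·D(F2) + 1·EA + U
-567.3 = 1·(+89.0) + 1·(+418.8) + 1/2·(+158.8) + 1·(-328.0) + U
U = -567.3 − (+259.2) = -826.5 kJ/mol

U = -826.5 kJ/mol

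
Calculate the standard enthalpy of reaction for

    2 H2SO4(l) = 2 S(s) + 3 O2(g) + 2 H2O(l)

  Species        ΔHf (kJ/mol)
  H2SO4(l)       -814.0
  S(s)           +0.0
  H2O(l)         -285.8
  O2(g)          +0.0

ΔHrxn = 1056.4 kJ/mol

Products: 2·(+0.0) + 3·(+0.0) + 2·(-285.8) = -571.6
Reactants: 2·(-814.0) = -1628.0
ΔHrxn = (-571.6) − (-1628.0) = 1056.4 kJ/mol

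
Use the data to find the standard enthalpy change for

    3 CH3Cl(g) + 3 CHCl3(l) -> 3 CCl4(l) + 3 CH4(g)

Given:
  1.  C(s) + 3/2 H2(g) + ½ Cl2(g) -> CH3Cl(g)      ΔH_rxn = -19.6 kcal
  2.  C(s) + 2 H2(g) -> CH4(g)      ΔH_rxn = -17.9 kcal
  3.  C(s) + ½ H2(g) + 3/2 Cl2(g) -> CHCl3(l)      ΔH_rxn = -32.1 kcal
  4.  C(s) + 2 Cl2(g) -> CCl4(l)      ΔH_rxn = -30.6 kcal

eq. 1 reversed and × 3: (-3)·(-19.6) = +58.8 kcal
eq. 2 × 3: (3)·(-17.9) = -53.7 kcal
eq. 3 reversed and × 3: (-3)·(-32.1) = +96.3 kcal
eq. 4 × 3: (3)·(-30.6) = -91.8 kcal
ΔH_rxn = (-3)·(-19.6) + (3)·(-17.9) + (-3)·(-32.1) + (3)·(-30.6) = 9.6 kcal

ΔH_rxn = 9.6 kcal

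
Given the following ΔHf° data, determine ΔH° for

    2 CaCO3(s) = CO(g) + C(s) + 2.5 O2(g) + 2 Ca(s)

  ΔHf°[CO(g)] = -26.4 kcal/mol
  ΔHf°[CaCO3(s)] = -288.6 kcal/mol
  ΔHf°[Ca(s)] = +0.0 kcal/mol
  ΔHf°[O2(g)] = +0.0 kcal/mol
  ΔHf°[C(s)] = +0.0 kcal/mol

ΔH° = 550.8 kcal/mol

Products: 1·(-26.4) + 1·(+0.0) + 5/2·(+0.0) + 2·(+0.0) = -26.4
Reactants: 2·(-288.6) = -577.2
ΔH° = (-26.4) − (-577.2) = 550.8 kcal/mol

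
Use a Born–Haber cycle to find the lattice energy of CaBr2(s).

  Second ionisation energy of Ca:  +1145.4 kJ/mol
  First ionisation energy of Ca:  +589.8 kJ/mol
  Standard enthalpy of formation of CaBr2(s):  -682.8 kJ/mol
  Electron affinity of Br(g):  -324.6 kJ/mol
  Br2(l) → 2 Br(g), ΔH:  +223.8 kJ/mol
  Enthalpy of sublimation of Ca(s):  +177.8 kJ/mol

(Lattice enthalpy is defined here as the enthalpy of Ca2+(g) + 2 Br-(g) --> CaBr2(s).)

ΔHf° = 1·ΔHsub + 1·(ΣIE) + 1·D(Br2) + 2·EA + U
-682.8 = 1·(+177.8) + 1·(+1735.2) + 1·(+223.8) + 2·(-324.6) + U
U = -682.8 − (+1487.6) = -2170.4 kJ/mol

U = -2170.4 kJ/mol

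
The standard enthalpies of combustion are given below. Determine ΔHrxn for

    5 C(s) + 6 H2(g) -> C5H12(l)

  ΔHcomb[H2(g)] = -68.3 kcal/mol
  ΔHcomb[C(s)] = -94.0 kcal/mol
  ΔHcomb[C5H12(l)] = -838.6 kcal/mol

ΔHrxn = -41.2 kcal/mol

Using ΔH = Σ nΔHc°(reactants) − Σ nΔHc°(products):
= [5·(-94.0) + 6·(-68.3)] − [1·(-838.6)]
= -41.2 kcal/mol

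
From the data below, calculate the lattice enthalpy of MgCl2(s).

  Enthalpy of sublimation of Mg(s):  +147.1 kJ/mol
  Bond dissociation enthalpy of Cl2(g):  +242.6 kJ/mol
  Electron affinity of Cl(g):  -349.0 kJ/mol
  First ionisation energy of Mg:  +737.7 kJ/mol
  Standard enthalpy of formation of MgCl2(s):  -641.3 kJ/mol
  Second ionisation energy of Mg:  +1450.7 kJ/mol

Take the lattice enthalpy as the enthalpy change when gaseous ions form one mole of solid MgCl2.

U = -2521.4 kJ/mol

ΔHf° = 1·ΔHsub + 1·(ΣIE) + 1·D(Cl2) + 2·EA + U
-641.3 = 1·(+147.1) + 1·(+2188.4) + 1·(+242.6) + 2·(-349.0) + U
U = -641.3 − (+1880.1) = -2521.4 kJ/mol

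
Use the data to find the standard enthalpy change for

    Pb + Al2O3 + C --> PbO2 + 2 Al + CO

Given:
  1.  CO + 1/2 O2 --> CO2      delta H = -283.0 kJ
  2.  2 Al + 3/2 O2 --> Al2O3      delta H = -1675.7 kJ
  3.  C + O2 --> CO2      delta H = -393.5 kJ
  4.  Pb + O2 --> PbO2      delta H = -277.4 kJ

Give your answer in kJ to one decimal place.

delta H = 1287.8 kJ

eq. 1 reversed (CO must end up as a product): +283.0 kJ
eq. 2 reversed (reverse to put Al2O3 on the reactant side): +1675.7 kJ
eq. 3 as written (C already on the reactant side): -393.5 kJ
eq. 4 as written (PbO2 already on the product side): -277.4 kJ
Combining the equations, delta H = (+283.0) + (+1675.7) + (-393.5) + (-277.4) = 1287.8 kJ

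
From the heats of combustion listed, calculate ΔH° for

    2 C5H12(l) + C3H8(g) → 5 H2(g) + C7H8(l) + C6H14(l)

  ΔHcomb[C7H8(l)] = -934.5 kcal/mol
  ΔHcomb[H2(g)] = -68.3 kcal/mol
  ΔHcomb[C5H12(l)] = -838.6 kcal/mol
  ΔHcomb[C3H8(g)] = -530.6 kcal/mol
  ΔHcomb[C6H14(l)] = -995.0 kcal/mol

With combustion enthalpies, reactants minus products:
= [2·(-838.6) + 1·(-530.6)] − [5·(-68.3) + 1·(-934.5) + 1·(-995.0)]
= 63.2 kcal/mol

ΔH° = 63.2 kcal/mol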